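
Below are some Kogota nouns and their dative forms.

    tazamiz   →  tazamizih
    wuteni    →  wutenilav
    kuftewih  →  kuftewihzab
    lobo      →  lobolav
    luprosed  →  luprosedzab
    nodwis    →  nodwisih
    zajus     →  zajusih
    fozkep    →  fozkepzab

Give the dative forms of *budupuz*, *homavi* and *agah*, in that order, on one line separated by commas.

budupuzih, homavilav, agahzab

The alternation tracks the final sound of the stem — -ih when the stem ends in a sibilant (*tazamiz*, *nodwis*, *zajus*); -zab when the stem ends in a non-sibilant consonant (*kuftewih*, *luprosed*, *fozkep*); -lav when the stem ends in a vowel (*wuteni*, *lobo*).
The final sound of *budupuz* is /z/, which is a sibilant, so the suffix is -ih, giving *budupuzih*.
*homavi* — final sound /i/ (a vowel) → -lav → *homavilav*.
*agah* — final sound /h/ (a non-sibilant consonant) → -zab → *agahzab*.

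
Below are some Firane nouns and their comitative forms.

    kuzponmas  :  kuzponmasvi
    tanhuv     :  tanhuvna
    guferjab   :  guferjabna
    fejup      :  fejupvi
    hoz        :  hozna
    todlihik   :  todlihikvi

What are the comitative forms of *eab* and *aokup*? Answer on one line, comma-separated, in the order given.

The suffix is conditioned by the final consonant: -vi when the stem ends in a voiceless consonant (*kuzponmas*, *fejup*, *todlihik*); -na when the stem ends in a voiced consonant (*tanhuv*, *guferjab*, *hoz*).
*eab*: final consonant = /b/, voiced → -na → *eabna*.
The final consonant of *aokup* is /p/, which is voiceless, so the suffix is -vi, giving *aokupvi*.

eabna, aokupvi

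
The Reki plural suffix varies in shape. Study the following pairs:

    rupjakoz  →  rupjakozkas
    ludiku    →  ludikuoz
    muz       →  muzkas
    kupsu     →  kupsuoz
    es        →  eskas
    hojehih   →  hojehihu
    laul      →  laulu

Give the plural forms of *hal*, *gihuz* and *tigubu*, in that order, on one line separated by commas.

halu, gihuzkas, tigubuoz

Looking at the final sound of each stem: -kas when the stem ends in a sibilant (*rupjakoz*, *muz*, *es*); -u when the stem ends in a non-sibilant consonant (*hojehih*, *laul*); -oz when the stem ends in a vowel (*ludiku*, *kupsu*).
*hal*: final sound = /l/, a non-sibilant consonant → -u → *halu*.
The final sound of *gihuz* is /z/, which is a sibilant, so the suffix is -kas, giving *gihuzkas*.
*tigubu* — final sound /u/ (a vowel) → -oz → *tigubuoz*.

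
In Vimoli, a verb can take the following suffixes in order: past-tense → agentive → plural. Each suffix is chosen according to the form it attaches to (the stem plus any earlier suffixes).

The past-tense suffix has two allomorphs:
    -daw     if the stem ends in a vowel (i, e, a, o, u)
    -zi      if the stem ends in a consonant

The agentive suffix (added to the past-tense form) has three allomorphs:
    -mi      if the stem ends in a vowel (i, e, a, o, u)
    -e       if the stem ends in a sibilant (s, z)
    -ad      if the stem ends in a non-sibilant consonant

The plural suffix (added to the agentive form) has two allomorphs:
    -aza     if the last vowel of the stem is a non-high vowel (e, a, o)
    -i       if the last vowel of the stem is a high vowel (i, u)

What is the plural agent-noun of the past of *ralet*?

Since the final sound of *ralet* is /t/ (a consonant), it takes -zi, giving *raletzi*.
Since the final sound of the past-tense form *raletzi* is /i/ (a vowel), it takes -mi, giving *raletzimi*.
The agentive form *raletzimi* — last vowel /i/ (a high vowel) → -i → *raletzimii*.

raletzimii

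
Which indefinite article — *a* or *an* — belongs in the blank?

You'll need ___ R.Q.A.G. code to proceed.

The indefinite article is chosen by the initial *sound* of the following word, not its spelling.
The initialism *R.Q.A.G.* is read letter by letter; the first letter, R, is pronounced /ɑr/, which begins with a vowel sound.
So the article is *an*: You'll need an R.Q.A.G. code to proceed.

an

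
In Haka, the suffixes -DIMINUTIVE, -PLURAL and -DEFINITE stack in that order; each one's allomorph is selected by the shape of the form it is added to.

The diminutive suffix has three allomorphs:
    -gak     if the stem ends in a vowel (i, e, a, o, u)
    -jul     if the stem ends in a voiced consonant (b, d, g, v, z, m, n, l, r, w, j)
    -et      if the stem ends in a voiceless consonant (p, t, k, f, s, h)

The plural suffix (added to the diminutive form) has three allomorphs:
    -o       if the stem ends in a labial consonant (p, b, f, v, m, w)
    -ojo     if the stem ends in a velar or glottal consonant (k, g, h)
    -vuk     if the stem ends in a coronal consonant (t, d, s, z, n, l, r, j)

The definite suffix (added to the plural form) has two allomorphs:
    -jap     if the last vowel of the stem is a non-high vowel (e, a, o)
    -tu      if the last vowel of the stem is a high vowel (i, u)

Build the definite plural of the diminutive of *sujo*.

The final sound of *sujo* is /o/, which is a vowel, so the diminutive suffix is -gak, giving *sujogak*.
The final consonant of the diminutive form *sujogak* is /k/, which is velar/glottal, so the plural suffix is -ojo, giving *sujogakojo*.
The plural form *sujogakojo* — last vowel /o/ (a non-high vowel) → -jap → *sujogakojojap*.

sujogakojojap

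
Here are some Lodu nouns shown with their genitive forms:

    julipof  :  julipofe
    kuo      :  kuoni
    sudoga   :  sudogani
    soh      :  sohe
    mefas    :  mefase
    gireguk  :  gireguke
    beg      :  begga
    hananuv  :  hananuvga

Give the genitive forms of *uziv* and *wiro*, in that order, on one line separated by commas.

The pattern is voicing of the final sound: -e when the stem ends in a voiceless consonant (*julipof*, *soh*, *mefas*, *gireguk*); -ga when the stem ends in a voiced consonant (*beg*, *hananuv*); -ni when the stem ends in a vowel (*kuo*, *sudoga*).
*uziv*: final sound = /v/, a voiced consonant → -ga → *uzivga*.
Since the final sound of *wiro* is /o/ (a vowel), it takes -ni, giving *wironi*.

uzivga, wironi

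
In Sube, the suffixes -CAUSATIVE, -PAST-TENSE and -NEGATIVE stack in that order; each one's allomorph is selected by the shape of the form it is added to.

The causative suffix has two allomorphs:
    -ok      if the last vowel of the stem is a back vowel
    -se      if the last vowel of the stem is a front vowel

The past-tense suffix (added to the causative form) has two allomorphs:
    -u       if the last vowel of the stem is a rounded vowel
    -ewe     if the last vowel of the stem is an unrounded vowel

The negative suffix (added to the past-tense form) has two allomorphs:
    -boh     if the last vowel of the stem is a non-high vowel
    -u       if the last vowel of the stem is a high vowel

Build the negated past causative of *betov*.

Since the last vowel of *betov* is /o/ (a back vowel), it takes -ok, giving *betovok*.
Since the last vowel of the causative form *betovok* is /o/ (a rounded vowel), it takes -u, giving *betovoku*.
The past-tense form *betovoku* — last vowel /u/ (a high vowel) → -u → *betovokuu*.

betovokuu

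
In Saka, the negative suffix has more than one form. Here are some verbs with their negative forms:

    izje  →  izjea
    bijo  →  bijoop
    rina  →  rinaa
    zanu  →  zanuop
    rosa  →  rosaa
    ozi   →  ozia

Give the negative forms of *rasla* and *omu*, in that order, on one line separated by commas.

The pattern is rounding harmony: -op when the last vowel of the stem is a rounded vowel (*bijo*, *zanu*); -a when the last vowel of the stem is an unrounded vowel (*izje*, *rina*, *rosa*, *ozi*).
Since the last vowel of *rasla* is /a/ (an unrounded vowel), it takes -a, giving *raslaa*.
Since the last vowel of *omu* is /u/ (a rounded vowel), it takes -op, giving *omuop*.

raslaa, omuop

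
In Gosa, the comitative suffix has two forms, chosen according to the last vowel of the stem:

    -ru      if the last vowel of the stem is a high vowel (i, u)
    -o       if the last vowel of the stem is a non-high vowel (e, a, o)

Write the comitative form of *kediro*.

kediroo

*kediro*: last vowel = /o/, a non-high vowel → -o → *kediroo*.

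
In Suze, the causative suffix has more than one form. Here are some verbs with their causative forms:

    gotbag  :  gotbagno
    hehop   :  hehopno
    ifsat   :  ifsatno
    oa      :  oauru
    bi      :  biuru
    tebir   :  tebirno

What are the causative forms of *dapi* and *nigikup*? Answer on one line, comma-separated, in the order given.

dapiuru, nigikupno

Looking at the final sound of each stem: -no when the stem ends in a consonant (*gotbag*, *hehop*, *ifsat*, *tebir*); -uru when the stem ends in a vowel (*oa*, *bi*).
The final sound of *dapi* is /i/, which is a vowel, so the suffix is -uru, giving *dapiuru*.
*nigikup* — final sound /p/ (a consonant) → -no → *nigikupno*.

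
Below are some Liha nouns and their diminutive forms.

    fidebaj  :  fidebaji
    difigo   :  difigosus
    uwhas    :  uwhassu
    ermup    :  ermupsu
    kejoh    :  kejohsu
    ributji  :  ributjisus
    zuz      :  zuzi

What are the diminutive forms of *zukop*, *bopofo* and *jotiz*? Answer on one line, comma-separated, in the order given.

Looking at the final sound of each stem: -su when the stem ends in a voiceless consonant (*uwhas*, *ermup*, *kejoh*); -i when the stem ends in a voiced consonant (*fidebaj*, *zuz*); -sus when the stem ends in a vowel (*difigo*, *ributji*).
*zukop* — final sound /p/ (a voiceless consonant) → -su → *zukopsu*.
*bopofo*: final sound = /o/, a vowel → -sus → *bopofosus*.
*jotiz*: final sound = /z/, a voiced consonant → -i → *jotizi*.

zukopsu, bopofosus, jotizi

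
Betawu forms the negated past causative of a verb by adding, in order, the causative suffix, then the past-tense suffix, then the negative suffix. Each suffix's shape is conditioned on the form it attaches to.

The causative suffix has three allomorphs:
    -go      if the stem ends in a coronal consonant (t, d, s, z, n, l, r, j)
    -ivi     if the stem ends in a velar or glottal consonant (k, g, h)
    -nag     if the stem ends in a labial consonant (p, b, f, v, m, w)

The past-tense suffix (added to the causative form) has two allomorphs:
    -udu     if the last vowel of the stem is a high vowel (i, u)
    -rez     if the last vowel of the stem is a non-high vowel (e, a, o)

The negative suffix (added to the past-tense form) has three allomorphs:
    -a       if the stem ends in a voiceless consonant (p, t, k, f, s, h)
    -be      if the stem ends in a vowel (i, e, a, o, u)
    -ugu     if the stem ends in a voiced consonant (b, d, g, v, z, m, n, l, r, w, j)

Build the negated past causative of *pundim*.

pundimnagrezugu

*pundim*: final consonant = /m/, labial → -nag → *pundimnag*.
Since the last vowel of the causative form *pundimnag* is /a/ (a non-high vowel), it takes -rez, giving *pundimnagrez*.
The final sound of the past-tense form *pundimnagrez* is /z/, which is a voiced consonant, so the negative suffix is -ugu, giving *pundimnagrezugu*.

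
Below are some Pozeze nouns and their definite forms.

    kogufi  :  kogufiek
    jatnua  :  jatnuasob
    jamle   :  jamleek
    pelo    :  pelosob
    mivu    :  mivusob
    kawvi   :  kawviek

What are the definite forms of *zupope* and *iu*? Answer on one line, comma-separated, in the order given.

zupopeek, iusob

The pattern is front/back vowel harmony: -ek when the last vowel of the stem is a front vowel (*kogufi*, *jamle*, *kawvi*); -sob when the last vowel of the stem is a back vowel (*jatnua*, *pelo*, *mivu*).
The last vowel of *zupope* is /e/, which is a front vowel, so the suffix is -ek, giving *zupopeek*.
*iu* — last vowel /u/ (a back vowel) → -sob → *iusob*.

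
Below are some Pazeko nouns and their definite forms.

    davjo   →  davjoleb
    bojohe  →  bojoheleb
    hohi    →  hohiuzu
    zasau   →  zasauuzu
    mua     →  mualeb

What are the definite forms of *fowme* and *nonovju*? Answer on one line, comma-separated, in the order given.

fowmeleb, nonovjuuzu

The suffix is conditioned by the last vowel: -uzu when the last vowel of the stem is a high vowel (*hohi*, *zasau*); -leb when the last vowel of the stem is a non-high vowel (*davjo*, *bojohe*, *mua*).
The last vowel of *fowme* is /e/, which is a non-high vowel, so the suffix is -leb, giving *fowmeleb*.
*nonovju* — last vowel /u/ (a high vowel) → -uzu → *nonovjuuzu*.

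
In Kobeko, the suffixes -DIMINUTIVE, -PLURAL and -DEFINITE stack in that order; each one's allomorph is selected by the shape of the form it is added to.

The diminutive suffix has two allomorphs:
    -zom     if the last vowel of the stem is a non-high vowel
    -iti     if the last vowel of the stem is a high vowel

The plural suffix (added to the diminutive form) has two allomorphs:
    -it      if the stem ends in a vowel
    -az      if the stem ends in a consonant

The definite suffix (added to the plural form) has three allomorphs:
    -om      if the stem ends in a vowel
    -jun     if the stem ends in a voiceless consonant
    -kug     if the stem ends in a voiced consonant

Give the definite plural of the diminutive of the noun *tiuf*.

*tiuf*: last vowel = /u/, a high vowel → -iti → *tiufiti*.
The final sound of the diminutive form *tiufiti* is /i/, which is a vowel, so the plural suffix is -it, giving *tiufitiit*.
Since the final sound of the plural form *tiufitiit* is /t/ (a voiceless consonant), it takes -jun, giving *tiufitiitjun*.

tiufitiitjun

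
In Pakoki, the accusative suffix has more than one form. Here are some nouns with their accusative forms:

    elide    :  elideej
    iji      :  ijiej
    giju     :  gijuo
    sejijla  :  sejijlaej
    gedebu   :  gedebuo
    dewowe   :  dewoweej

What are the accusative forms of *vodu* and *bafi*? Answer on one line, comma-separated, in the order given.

The alternation tracks the last vowel of the stem — -o when the last vowel of the stem is a rounded vowel (*giju*, *gedebu*); -ej when the last vowel of the stem is an unrounded vowel (*elide*, *iji*, *sejijla*, *dewowe*).
The last vowel of *vodu* is /u/, which is a rounded vowel, so the suffix is -o, giving *voduo*.
The last vowel of *bafi* is /i/, which is an unrounded vowel, so the suffix is -ej, giving *bafiej*.

voduo, bafiej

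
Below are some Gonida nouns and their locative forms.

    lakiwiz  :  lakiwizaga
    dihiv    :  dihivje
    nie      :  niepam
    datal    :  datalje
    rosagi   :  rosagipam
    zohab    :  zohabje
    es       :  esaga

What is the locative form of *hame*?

The alternation tracks the final sound of the stem — -aga when the stem ends in a sibilant (*lakiwiz*, *es*); -je when the stem ends in a non-sibilant consonant (*dihiv*, *datal*, *zohab*); -pam when the stem ends in a vowel (*nie*, *rosagi*).
*hame*: final sound = /e/, a vowel → -pam → *hamepam*.

hamepam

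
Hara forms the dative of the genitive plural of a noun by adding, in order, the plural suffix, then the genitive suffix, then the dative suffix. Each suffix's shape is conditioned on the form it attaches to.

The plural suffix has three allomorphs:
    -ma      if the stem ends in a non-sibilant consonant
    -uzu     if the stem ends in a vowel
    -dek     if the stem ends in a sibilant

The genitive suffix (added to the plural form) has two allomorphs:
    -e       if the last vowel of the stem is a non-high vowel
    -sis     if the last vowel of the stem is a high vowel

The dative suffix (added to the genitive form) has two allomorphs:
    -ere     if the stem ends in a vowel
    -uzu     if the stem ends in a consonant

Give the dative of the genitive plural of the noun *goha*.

The final sound of *goha* is /a/, which is a vowel, so the plural suffix is -uzu, giving *gohauzu*.
The plural form *gohauzu* — last vowel /u/ (a high vowel) → -sis → *gohauzusis*.
The genitive form *gohauzusis*: final sound = /s/, a consonant → -uzu → *gohauzusisuzu*.

gohauzusisuzu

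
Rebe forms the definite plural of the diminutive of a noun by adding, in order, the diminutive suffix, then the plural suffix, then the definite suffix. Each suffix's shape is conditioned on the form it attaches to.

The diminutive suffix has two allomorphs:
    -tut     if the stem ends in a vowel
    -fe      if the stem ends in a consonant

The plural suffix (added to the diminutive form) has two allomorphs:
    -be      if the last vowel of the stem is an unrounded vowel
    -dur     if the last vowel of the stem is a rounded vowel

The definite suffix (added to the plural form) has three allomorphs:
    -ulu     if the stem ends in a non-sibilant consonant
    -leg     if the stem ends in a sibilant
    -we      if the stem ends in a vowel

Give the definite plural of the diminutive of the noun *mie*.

mietutdurulu

*mie* — final sound /e/ (a vowel) → -tut → *mietut*.
The diminutive form *mietut* — last vowel /u/ (a rounded vowel) → -dur → *mietutdur*.
The plural form *mietutdur*: final sound = /r/, a non-sibilant consonant → -ulu → *mietutdurulu*.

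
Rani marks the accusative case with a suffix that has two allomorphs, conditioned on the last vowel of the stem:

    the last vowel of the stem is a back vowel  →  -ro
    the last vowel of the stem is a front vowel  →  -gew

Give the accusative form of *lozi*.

lozigew

*lozi* — last vowel /i/ (a front vowel) → -gew → *lozigew*.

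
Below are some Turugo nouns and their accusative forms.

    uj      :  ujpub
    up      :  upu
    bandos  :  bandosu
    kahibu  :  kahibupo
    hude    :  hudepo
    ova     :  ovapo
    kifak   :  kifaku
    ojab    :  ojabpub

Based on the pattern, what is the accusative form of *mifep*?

The pattern is voicing of the final sound: -u when the stem ends in a voiceless consonant (*up*, *bandos*, *kifak*); -pub when the stem ends in a voiced consonant (*uj*, *ojab*); -po when the stem ends in a vowel (*kahibu*, *hude*, *ova*).
*mifep*: final sound = /p/, a voiceless consonant → -u → *mifepu*.

mifepu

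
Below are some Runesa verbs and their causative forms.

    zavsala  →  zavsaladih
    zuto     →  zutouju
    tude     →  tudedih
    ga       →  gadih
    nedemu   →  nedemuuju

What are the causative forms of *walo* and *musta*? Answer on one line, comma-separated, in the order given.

walouju, mustadih

The pattern is rounding harmony: -uju when the last vowel of the stem is a rounded vowel (*zuto*, *nedemu*); -dih when the last vowel of the stem is an unrounded vowel (*zavsala*, *tude*, *ga*).
Since the last vowel of *walo* is /o/ (a rounded vowel), it takes -uju, giving *walouju*.
*musta*: last vowel = /a/, an unrounded vowel → -dih → *mustadih*.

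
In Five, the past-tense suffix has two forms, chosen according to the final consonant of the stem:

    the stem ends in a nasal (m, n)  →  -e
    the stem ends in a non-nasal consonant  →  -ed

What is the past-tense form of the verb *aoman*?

aomane

*aoman*: final consonant = /n/, a nasal → -e → *aomane*.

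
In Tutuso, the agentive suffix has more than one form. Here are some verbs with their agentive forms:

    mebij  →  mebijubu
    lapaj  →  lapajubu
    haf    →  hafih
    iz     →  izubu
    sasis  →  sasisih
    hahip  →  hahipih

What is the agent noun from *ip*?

ipih

The pattern is voicing of the final consonant: -ih when the stem ends in a voiceless consonant (*haf*, *sasis*, *hahip*); -ubu when the stem ends in a voiced consonant (*mebij*, *lapaj*, *iz*).
*ip* — final consonant /p/ (voiceless) → -ih → *ipih*.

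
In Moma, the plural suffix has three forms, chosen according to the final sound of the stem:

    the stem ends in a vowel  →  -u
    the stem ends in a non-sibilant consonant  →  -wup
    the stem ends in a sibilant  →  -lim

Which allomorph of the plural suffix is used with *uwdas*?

*uwdas*: final sound = /s/, a sibilant → -lim.

-lim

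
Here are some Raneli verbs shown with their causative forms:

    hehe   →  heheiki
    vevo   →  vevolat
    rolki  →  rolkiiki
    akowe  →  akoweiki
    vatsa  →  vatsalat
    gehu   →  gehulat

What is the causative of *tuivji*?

The pattern is front/back vowel harmony: -iki when the last vowel of the stem is a front vowel (*hehe*, *rolki*, *akowe*); -lat when the last vowel of the stem is a back vowel (*vevo*, *vatsa*, *gehu*).
*tuivji* — last vowel /i/ (a front vowel) → -iki → *tuivjiiki*.

tuivjiiki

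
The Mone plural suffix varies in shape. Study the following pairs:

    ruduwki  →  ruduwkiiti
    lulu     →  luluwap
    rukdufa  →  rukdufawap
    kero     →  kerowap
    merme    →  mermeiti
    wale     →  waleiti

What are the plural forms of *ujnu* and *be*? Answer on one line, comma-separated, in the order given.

The suffix is conditioned by the last vowel: -iti when the last vowel of the stem is a front vowel (*ruduwki*, *merme*, *wale*); -wap when the last vowel of the stem is a back vowel (*lulu*, *rukdufa*, *kero*).
Since the last vowel of *ujnu* is /u/ (a back vowel), it takes -wap, giving *ujnuwap*.
Since the last vowel of *be* is /e/ (a front vowel), it takes -iti, giving *beiti*.

ujnuwap, beiti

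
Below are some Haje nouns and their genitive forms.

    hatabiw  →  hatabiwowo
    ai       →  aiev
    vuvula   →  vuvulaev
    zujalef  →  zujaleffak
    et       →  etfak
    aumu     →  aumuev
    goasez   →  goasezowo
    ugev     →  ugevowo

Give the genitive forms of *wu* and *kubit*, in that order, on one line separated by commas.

wuev, kubitfak

The alternation tracks the final sound of the stem — -fak when the stem ends in a voiceless consonant (*zujalef*, *et*); -owo when the stem ends in a voiced consonant (*hatabiw*, *goasez*, *ugev*); -ev when the stem ends in a vowel (*ai*, *vuvula*, *aumu*).
The final sound of *wu* is /u/, which is a vowel, so the suffix is -ev, giving *wuev*.
*kubit* — final sound /t/ (a voiceless consonant) → -fak → *kubitfak*.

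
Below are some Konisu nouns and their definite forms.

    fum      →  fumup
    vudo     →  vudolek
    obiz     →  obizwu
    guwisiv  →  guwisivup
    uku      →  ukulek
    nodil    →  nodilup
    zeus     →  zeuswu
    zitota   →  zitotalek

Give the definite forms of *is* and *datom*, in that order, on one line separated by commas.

iswu, datomup

Looking at the final sound of each stem: -wu when the stem ends in a sibilant (*obiz*, *zeus*); -up when the stem ends in a non-sibilant consonant (*fum*, *guwisiv*, *nodil*); -lek when the stem ends in a vowel (*vudo*, *uku*, *zitota*).
*is*: final sound = /s/, a sibilant → -wu → *iswu*.
Since the final sound of *datom* is /m/ (a non-sibilant consonant), it takes -up, giving *datomup*.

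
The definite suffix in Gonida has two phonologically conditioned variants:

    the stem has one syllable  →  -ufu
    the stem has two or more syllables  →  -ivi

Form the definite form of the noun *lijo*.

*lijo* has 2 syllables, so the suffix is -ivi, giving *lijoivi*.

lijoivi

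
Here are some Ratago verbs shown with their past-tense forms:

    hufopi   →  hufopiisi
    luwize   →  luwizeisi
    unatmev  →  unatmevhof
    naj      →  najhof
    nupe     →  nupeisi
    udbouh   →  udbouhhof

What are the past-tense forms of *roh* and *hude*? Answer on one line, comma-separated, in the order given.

rohhof, hudeisi

The pattern is consonant vs. vowel: -hof when the stem ends in a consonant (*unatmev*, *naj*, *udbouh*); -isi when the stem ends in a vowel (*hufopi*, *luwize*, *nupe*).
The final sound of *roh* is /h/, which is a consonant, so the suffix is -hof, giving *rohhof*.
*hude*: final sound = /e/, a vowel → -isi → *hudeisi*.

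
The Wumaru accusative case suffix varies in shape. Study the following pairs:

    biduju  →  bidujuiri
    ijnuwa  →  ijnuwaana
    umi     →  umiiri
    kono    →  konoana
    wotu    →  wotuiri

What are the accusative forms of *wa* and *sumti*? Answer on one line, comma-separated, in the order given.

The pattern is height harmony: -iri when the last vowel of the stem is a high vowel (*biduju*, *umi*, *wotu*); -ana when the last vowel of the stem is a non-high vowel (*ijnuwa*, *kono*).
The last vowel of *wa* is /a/, which is a non-high vowel, so the suffix is -ana, giving *waana*.
*sumti*: last vowel = /i/, a high vowel → -iri → *sumtiiri*.

waana, sumtiiri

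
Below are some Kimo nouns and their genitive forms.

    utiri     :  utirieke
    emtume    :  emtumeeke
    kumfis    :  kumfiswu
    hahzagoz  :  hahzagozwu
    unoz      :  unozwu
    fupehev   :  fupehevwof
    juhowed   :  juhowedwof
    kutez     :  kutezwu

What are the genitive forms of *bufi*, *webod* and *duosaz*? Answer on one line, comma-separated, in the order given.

The suffix is conditioned by the final sound: -wu when the stem ends in a sibilant (*kumfis*, *hahzagoz*, *unoz*, *kutez*); -wof when the stem ends in a non-sibilant consonant (*fupehev*, *juhowed*); -eke when the stem ends in a vowel (*utiri*, *emtume*).
Since the final sound of *bufi* is /i/ (a vowel), it takes -eke, giving *bufieke*.
*webod*: final sound = /d/, a non-sibilant consonant → -wof → *webodwof*.
Since the final sound of *duosaz* is /z/ (a sibilant), it takes -wu, giving *duosazwu*.

bufieke, webodwof, duosazwu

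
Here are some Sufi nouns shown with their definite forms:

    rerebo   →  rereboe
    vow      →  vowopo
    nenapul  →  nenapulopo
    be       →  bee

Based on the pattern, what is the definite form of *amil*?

amilopo

Looking at the final sound of each stem: -opo when the stem ends in a consonant (*vow*, *nenapul*); -e when the stem ends in a vowel (*rerebo*, *be*).
Since the final sound of *amil* is /l/ (a consonant), it takes -opo, giving *amilopo*.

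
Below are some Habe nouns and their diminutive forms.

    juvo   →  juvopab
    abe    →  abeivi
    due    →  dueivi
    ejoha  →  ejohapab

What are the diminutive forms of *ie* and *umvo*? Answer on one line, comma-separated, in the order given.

ieivi, umvopab

Looking at the last vowel of each stem: -ivi when the last vowel of the stem is a front vowel (*abe*, *due*); -pab when the last vowel of the stem is a back vowel (*juvo*, *ejoha*).
Since the last vowel of *ie* is /e/ (a front vowel), it takes -ivi, giving *ieivi*.
*umvo* — last vowel /o/ (a back vowel) → -pab → *umvopab*.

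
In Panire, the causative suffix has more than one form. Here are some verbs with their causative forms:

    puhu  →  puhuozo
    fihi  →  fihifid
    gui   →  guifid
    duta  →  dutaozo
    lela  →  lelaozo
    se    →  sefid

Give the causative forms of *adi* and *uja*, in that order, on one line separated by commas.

The alternation tracks the last vowel of the stem — -fid when the last vowel of the stem is a front vowel (*fihi*, *gui*, *se*); -ozo when the last vowel of the stem is a back vowel (*puhu*, *duta*, *lela*).
*adi* — last vowel /i/ (a front vowel) → -fid → *adifid*.
Since the last vowel of *uja* is /a/ (a back vowel), it takes -ozo, giving *ujaozo*.

adifid, ujaozo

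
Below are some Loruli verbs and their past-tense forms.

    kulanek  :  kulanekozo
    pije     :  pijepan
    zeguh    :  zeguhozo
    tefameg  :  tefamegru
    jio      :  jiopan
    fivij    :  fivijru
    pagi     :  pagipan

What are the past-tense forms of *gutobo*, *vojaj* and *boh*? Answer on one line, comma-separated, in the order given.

Looking at the final sound of each stem: -ozo when the stem ends in a voiceless consonant (*kulanek*, *zeguh*); -ru when the stem ends in a voiced consonant (*tefameg*, *fivij*); -pan when the stem ends in a vowel (*pije*, *jio*, *pagi*).
*gutobo*: final sound = /o/, a vowel → -pan → *gutobopan*.
*vojaj*: final sound = /j/, a voiced consonant → -ru → *vojajru*.
*boh*: final sound = /h/, a voiceless consonant → -ozo → *bohozo*.

gutobopan, vojajru, bohozo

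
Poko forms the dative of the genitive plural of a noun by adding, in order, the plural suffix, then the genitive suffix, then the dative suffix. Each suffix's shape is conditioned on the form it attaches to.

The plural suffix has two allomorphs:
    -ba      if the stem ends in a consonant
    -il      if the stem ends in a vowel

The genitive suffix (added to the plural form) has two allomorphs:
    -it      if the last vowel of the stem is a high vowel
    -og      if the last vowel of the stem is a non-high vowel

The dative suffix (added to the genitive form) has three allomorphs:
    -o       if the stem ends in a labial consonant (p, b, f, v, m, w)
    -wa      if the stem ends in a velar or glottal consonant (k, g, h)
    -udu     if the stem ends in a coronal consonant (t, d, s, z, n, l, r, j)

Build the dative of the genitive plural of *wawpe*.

wawpeilitudu

The final sound of *wawpe* is /e/, which is a vowel, so the plural suffix is -il, giving *wawpeil*.
Since the last vowel of the plural form *wawpeil* is /i/ (a high vowel), it takes -it, giving *wawpeilit*.
The genitive form *wawpeilit* — final consonant /t/ (coronal) → -udu → *wawpeilitudu*.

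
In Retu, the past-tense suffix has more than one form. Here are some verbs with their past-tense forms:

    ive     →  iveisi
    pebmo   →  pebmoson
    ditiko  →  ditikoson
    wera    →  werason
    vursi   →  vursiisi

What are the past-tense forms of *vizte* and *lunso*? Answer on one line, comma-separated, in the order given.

The alternation tracks the last vowel of the stem — -isi when the last vowel of the stem is a front vowel (*ive*, *vursi*); -son when the last vowel of the stem is a back vowel (*pebmo*, *ditiko*, *wera*).
*vizte* — last vowel /e/ (a front vowel) → -isi → *vizteisi*.
The last vowel of *lunso* is /o/, which is a back vowel, so the suffix is -son, giving *lunsoson*.

vizteisi, lunsoson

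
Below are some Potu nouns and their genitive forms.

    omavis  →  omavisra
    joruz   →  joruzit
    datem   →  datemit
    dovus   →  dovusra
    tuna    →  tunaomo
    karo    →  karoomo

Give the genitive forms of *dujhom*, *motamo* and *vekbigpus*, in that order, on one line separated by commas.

Looking at the final sound of each stem: -ra when the stem ends in a voiceless consonant (*omavis*, *dovus*); -it when the stem ends in a voiced consonant (*joruz*, *datem*); -omo when the stem ends in a vowel (*tuna*, *karo*).
Since the final sound of *dujhom* is /m/ (a voiced consonant), it takes -it, giving *dujhomit*.
*motamo* — final sound /o/ (a vowel) → -omo → *motamoomo*.
The final sound of *vekbigpus* is /s/, which is a voiceless consonant, so the suffix is -ra, giving *vekbigpusra*.

dujhomit, motamoomo, vekbigpusra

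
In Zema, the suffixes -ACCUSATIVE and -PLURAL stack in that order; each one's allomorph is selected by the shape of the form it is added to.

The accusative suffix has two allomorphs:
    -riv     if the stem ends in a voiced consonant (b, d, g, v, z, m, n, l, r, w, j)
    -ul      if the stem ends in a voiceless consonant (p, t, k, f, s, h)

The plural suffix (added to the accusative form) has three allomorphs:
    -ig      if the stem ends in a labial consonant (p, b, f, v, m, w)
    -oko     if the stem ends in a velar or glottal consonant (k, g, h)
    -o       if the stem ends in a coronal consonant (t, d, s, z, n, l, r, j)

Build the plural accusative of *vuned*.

*vuned* — final consonant /d/ (voiced) → -riv → *vunedriv*.
The accusative form *vunedriv* — final consonant /v/ (labial) → -ig → *vunedrivig*.

vunedrivig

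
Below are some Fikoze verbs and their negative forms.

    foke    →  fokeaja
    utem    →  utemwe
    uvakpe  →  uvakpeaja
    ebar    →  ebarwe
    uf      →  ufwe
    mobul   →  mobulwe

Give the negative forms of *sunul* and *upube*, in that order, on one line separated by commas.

The pattern is consonant vs. vowel: -we when the stem ends in a consonant (*utem*, *ebar*, *uf*, *mobul*); -aja when the stem ends in a vowel (*foke*, *uvakpe*).
The final sound of *sunul* is /l/, which is a consonant, so the suffix is -we, giving *sunulwe*.
*upube* — final sound /e/ (a vowel) → -aja → *upubeaja*.

sunulwe, upubeaja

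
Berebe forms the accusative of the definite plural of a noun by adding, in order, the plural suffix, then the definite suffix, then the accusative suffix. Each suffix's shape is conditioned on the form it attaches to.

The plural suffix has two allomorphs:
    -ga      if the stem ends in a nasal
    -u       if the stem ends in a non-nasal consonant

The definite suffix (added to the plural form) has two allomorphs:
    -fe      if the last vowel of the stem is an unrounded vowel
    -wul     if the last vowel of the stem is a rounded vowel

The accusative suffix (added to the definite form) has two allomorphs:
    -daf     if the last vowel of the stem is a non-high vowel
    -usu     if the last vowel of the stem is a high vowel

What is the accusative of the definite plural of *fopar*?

foparuwulusu

Since the final consonant of *fopar* is /r/ (non-nasal), it takes -u, giving *foparu*.
The last vowel of the plural form *foparu* is /u/, which is a rounded vowel, so the definite suffix is -wul, giving *foparuwul*.
The definite form *foparuwul* — last vowel /u/ (a high vowel) → -usu → *foparuwulusu*.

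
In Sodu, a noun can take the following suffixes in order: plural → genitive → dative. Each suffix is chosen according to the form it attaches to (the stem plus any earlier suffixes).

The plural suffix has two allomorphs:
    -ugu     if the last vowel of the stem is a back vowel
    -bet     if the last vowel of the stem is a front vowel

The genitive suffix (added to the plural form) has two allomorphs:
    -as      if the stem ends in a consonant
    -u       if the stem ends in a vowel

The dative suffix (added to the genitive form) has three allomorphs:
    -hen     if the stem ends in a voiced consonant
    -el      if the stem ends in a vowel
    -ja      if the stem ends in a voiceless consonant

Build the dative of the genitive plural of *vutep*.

vutepbetasja

Since the last vowel of *vutep* is /e/ (a front vowel), it takes -bet, giving *vutepbet*.
The final sound of the plural form *vutepbet* is /t/, which is a consonant, so the genitive suffix is -as, giving *vutepbetas*.
The genitive form *vutepbetas*: final sound = /s/, a voiceless consonant → -ja → *vutepbetasja*.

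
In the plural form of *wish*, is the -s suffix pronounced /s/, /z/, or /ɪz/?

The stem *wish* ends in a sibilant (/s, z, ʃ, ʒ, tʃ, dʒ/).
The plural suffix surfaces as /ɪz/ after sibilants, /s/ after other voiceless consonants, and /z/ after other voiced sounds.
So the plural -s on *wish* is pronounced /ɪz/.

/ɪz/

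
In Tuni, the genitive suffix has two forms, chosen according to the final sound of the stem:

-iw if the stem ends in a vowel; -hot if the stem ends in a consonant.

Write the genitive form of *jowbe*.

*jowbe*: final sound = /e/, a vowel → -iw → *jowbeiw*.

jowbeiw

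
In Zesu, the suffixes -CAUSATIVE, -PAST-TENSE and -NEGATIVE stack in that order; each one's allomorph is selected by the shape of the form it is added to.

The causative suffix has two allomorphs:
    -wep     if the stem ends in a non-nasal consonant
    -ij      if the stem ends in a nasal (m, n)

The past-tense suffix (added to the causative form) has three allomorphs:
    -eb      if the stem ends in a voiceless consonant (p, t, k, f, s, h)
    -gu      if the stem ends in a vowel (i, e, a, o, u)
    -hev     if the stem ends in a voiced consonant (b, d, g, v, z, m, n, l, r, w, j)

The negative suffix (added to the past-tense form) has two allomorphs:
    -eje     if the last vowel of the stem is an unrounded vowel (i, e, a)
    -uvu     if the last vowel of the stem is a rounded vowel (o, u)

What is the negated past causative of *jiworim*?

jiworimijheveje

*jiworim*: final consonant = /m/, a nasal → -ij → *jiworimij*.
The final sound of the causative form *jiworimij* is /j/, which is a voiced consonant, so the past-tense suffix is -hev, giving *jiworimijhev*.
The past-tense form *jiworimijhev* — last vowel /e/ (an unrounded vowel) → -eje → *jiworimijheveje*.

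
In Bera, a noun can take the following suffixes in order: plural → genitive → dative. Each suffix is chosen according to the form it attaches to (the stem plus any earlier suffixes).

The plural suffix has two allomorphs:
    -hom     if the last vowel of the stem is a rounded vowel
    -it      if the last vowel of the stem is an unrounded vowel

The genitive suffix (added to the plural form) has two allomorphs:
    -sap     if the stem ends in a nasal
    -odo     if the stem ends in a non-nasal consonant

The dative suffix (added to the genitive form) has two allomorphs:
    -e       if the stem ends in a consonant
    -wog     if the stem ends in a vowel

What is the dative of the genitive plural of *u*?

uhomsape

*u*: last vowel = /u/, a rounded vowel → -hom → *uhom*.
The plural form *uhom*: final consonant = /m/, a nasal → -sap → *uhomsap*.
The genitive form *uhomsap* — final sound /p/ (a consonant) → -e → *uhomsape*.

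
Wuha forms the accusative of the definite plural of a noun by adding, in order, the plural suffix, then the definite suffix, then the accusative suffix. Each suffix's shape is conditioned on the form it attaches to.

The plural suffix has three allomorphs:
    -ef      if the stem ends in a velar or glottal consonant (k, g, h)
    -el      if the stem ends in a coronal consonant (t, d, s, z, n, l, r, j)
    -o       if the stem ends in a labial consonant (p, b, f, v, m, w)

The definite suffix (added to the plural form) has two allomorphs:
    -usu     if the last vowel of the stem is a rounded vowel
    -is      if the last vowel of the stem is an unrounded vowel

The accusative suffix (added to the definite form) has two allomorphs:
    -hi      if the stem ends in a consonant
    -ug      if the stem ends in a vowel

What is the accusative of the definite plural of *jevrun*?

*jevrun*: final consonant = /n/, coronal → -el → *jevrunel*.
The plural form *jevrunel*: last vowel = /e/, an unrounded vowel → -is → *jevrunelis*.
The definite form *jevrunelis*: final sound = /s/, a consonant → -hi → *jevrunelishi*.

jevrunelishi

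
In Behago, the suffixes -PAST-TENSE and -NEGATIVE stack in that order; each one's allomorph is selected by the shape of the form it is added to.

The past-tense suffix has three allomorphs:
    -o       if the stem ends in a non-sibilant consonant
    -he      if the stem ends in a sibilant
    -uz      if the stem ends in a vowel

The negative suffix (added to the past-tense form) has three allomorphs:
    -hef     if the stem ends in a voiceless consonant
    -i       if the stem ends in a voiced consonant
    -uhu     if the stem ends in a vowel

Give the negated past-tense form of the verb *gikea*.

gikeauzi

The final sound of *gikea* is /a/, which is a vowel, so the past-tense suffix is -uz, giving *gikeauz*.
The past-tense form *gikeauz*: final sound = /z/, a voiced consonant → -i → *gikeauzi*.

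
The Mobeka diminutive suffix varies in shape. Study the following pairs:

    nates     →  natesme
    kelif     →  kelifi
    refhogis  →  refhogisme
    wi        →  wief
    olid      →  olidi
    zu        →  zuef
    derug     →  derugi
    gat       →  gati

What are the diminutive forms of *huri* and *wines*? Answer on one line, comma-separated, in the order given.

hurief, winesme

Looking at the final sound of each stem: -me when the stem ends in a sibilant (*nates*, *refhogis*); -i when the stem ends in a non-sibilant consonant (*kelif*, *olid*, *derug*, *gat*); -ef when the stem ends in a vowel (*wi*, *zu*).
Since the final sound of *huri* is /i/ (a vowel), it takes -ef, giving *hurief*.
The final sound of *wines* is /s/, which is a sibilant, so the suffix is -me, giving *winesme*.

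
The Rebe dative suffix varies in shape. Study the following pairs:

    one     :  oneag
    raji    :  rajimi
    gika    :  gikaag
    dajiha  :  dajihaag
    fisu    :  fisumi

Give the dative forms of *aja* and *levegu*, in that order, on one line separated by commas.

The suffix is conditioned by the last vowel: -mi when the last vowel of the stem is a high vowel (*raji*, *fisu*); -ag when the last vowel of the stem is a non-high vowel (*one*, *gika*, *dajiha*).
Since the last vowel of *aja* is /a/ (a non-high vowel), it takes -ag, giving *ajaag*.
Since the last vowel of *levegu* is /u/ (a high vowel), it takes -mi, giving *levegumi*.

ajaag, levegumi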